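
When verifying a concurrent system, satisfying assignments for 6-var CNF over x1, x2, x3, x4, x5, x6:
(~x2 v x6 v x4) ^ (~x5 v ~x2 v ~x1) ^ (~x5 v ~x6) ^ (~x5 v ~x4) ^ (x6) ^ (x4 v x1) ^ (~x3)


CNF with 7 clauses over 6 vars (64 assignments).
An assignment satisfies CNF iff every clause has >=1 true literal.
Check each row (bits = x1,x2,x3,x4,x5,x6; clause T/F shown):
  row 0 [000000]: clauses=TTTTFFT -> 0
  row 1 [000001]: clauses=TTTTTFT -> 0
  row 2 [000010]: clauses=TTTTFFT -> 0
  row 3 [000011]: clauses=TTFTTFT -> 0
  row 4 [000100]: clauses=TTTTFTT -> 0
  (every remaining row is evaluated the same way; all 64 results are listed next)
Full result column, 8 rows per line (x1,x2,x3 fixed per line; x4,x5,x6 runs 000..111 left to right):
  rows 0-7 [x1,x2,x3=000]: 00000100  (ones: 1)
  rows 8-15 [x1,x2,x3=001]: 00000000  (ones: 0)
  rows 16-23 [x1,x2,x3=010]: 00000100  (ones: 1)
  rows 24-31 [x1,x2,x3=011]: 00000000  (ones: 0)
  rows 32-39 [x1,x2,x3=100]: 01000100  (ones: 2)
  rows 40-47 [x1,x2,x3=101]: 00000000  (ones: 0)
  rows 48-55 [x1,x2,x3=110]: 01000100  (ones: 2)
  rows 56-63 [x1,x2,x3=111]: 00000000  (ones: 0)
Satisfying assignments = 1+0+1+0+2+0+2+0 = 6

6


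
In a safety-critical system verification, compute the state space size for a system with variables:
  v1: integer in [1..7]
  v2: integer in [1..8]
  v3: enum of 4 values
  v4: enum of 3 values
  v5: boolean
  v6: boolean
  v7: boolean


State space = product of domain sizes of all variables.
Domain sizes:
  v1 (integer in [1..7]): 7
  v2 (integer in [1..8]): 8
  v3 (enum of 4 values): 4
  v4 (enum of 3 values): 3
  v5 (boolean): 2
  v6 (boolean): 2
  v7 (boolean): 2
Product = 7 * 8 * 4 * 3 * 2 * 2 * 2 = 5376

5376


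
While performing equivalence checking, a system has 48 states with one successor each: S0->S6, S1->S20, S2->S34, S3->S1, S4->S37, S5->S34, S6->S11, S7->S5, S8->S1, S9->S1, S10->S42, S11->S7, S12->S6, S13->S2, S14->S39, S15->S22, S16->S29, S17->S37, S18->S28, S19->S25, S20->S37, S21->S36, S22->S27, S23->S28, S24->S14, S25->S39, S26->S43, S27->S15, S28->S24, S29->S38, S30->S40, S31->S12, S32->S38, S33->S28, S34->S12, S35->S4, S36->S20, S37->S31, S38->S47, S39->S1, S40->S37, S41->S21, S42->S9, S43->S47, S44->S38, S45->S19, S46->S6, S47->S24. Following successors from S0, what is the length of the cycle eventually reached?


Trace from S0 until a state repeats:
  S0 -> S6 -> S11 -> S7 -> S5 -> S34 -> S12 -> S6
S6 first seen at step 1, revisited at step 7.
Cycle length = 7 - 1 = 6

6


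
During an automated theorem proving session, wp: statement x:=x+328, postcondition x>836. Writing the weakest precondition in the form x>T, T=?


Formula: wp(x:=E, P) = P[E/x] (substitute E for x in postcondition)
Step 1: Postcondition: x>836
Step 2: Substitute x+328 for x: x+328>836
Step 3: Solve for x: x > 836-328 = 508

508


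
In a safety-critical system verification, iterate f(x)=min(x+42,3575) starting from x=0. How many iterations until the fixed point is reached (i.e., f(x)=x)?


Step 1: x=0, cap=3575, increment=42
Step 2: x grows by 42 each step until capped at 3575; fixed point is x=3575
Step 3: iterations = ceil(3575/42) = 86

86


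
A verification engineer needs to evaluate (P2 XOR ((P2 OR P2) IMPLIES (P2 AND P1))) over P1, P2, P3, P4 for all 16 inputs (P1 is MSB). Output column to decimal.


Formula: (P2 XOR ((P2 OR P2) IMPLIES (P2 AND P1))) over P1, P2, P3, P4 (16 rows)
Evaluate each row (bits = P1,P2,P3,P4, MSB first):
  row 0 [0000]: (0 XOR ((0 OR 0) IMPLIES (0 AND 0))) -> 1
  row 1 [0001]: (0 XOR ((0 OR 0) IMPLIES (0 AND 0))) -> 1
  row 2 [0010]: (0 XOR ((0 OR 0) IMPLIES (0 AND 0))) -> 1
  row 3 [0011]: (0 XOR ((0 OR 0) IMPLIES (0 AND 0))) -> 1
  row 4 [0100]: (1 XOR ((1 OR 1) IMPLIES (1 AND 0))) -> 1
  row 5 [0101]: (1 XOR ((1 OR 1) IMPLIES (1 AND 0))) -> 1
  row 6 [0110]: (1 XOR ((1 OR 1) IMPLIES (1 AND 0))) -> 1
  row 7 [0111]: (1 XOR ((1 OR 1) IMPLIES (1 AND 0))) -> 1
  row 8 [1000]: (0 XOR ((0 OR 0) IMPLIES (0 AND 1))) -> 1
  row 9 [1001]: (0 XOR ((0 OR 0) IMPLIES (0 AND 1))) -> 1
  row 10 [1010]: (0 XOR ((0 OR 0) IMPLIES (0 AND 1))) -> 1
  row 11 [1011]: (0 XOR ((0 OR 0) IMPLIES (0 AND 1))) -> 1
  row 12 [1100]: (1 XOR ((1 OR 1) IMPLIES (1 AND 1))) -> 0
  row 13 [1101]: (1 XOR ((1 OR 1) IMPLIES (1 AND 1))) -> 0
  row 14 [1110]: (1 XOR ((1 OR 1) IMPLIES (1 AND 1))) -> 0
  row 15 [1111]: (1 XOR ((1 OR 1) IMPLIES (1 AND 1))) -> 0
Full result column, 4 rows per line (P1,P2 fixed per line; P3,P4 runs 00..11 left to right):
  rows 0-3 [P1,P2=00]: 1111  = hex F
  rows 4-7 [P1,P2=01]: 1111  = hex F
  rows 8-11 [P1,P2=10]: 1111  = hex F
  rows 12-15 [P1,P2=11]: 0000  = hex 0
Output column (row 0 .. row 15) = 1111111111110000
Output column grouped in 4s = 1111 1111 1111 0000 = 0xFFF0
Convert to decimal digit by digit (value = value*16 + digit):
  F -> 15
  15*16 + 15 (F) = 255
  255*16 + 15 (F) = 4095
  4095*16 + 0 = 65520
Decimal = 65520

65520


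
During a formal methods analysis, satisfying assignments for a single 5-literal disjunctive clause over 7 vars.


Step 1: Total=2^7=128
Step 2: Unsat when all 5 false: 2^2=4
Step 3: Sat=128-4=124

124


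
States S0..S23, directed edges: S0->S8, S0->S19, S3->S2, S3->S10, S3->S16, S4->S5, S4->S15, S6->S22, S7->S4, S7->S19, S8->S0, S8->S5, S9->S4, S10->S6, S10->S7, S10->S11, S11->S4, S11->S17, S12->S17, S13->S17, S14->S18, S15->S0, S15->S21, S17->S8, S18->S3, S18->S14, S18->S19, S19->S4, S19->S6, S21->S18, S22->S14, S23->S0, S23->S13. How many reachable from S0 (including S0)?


BFS from S0:
  layer 0: {S0}
  layer 1: {S8, S19}
  layer 2: {S4, S5, S6}
  layer 3: {S15, S22}
  layer 4: {S14, S21}
  layer 5: {S18}
  layer 6: {S3}
  layer 7: {S2, S10, S16}
  layer 8: {S7, S11}
  layer 9: {S17}
Reachable set: {S0, S2, S3, S4, S5, S6, S7, S8, S10, S11, S14, S15, S16, S17, S18, S19, S21, S22}
Count = 18

18


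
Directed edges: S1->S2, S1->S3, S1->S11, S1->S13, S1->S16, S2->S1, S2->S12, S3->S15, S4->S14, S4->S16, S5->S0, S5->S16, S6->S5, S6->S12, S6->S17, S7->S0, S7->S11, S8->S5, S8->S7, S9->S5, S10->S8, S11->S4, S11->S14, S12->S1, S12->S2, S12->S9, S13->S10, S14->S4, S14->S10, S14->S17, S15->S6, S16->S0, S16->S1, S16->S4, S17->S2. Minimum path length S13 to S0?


BFS layer-by-layer from S13:
  dist 0: {S13}
  dist 1: {S10}
  dist 2: {S8}
  dist 3: {S5, S7}
  dist 4: {S0, S11, S16}
  -> S0 reached at distance 4
Shortest path length = 4

4


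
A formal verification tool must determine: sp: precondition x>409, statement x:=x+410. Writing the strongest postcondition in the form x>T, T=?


Formula: sp(P, x:=E) = exists old_x. (x = E[old_x/x]) AND P[old_x/x] (old_x is the value of x before the assignment; eliminate old_x by solving x = E[old_x/x] for old_x)
Step 1: Precondition P: x>409, i.e. old_x > 409
Step 2: Assignment gives x = old_x + 410, so old_x = x - 410
Step 3: Substitute into P: x - 410 > 409
Step 4: Simplify: x > 409+410 = 819

819


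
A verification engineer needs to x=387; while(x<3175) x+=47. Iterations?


Step 1: x goes from 387 toward 3175 by 47; the body runs while x<3175, so iterations = ceil((bound-start)/step)
Step 2: Distance=2788
Step 3: ceil(2788/47)=60

60


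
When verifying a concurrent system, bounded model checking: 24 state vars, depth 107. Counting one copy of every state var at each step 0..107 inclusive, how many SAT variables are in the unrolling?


BMC unrolls to depth k, creating one copy of each state var for steps 0..k.
Step count = 107 + 1 = 108 (steps 0 through 107)
Vars per step = 24
Total = 24 * 108 = 2592

2592


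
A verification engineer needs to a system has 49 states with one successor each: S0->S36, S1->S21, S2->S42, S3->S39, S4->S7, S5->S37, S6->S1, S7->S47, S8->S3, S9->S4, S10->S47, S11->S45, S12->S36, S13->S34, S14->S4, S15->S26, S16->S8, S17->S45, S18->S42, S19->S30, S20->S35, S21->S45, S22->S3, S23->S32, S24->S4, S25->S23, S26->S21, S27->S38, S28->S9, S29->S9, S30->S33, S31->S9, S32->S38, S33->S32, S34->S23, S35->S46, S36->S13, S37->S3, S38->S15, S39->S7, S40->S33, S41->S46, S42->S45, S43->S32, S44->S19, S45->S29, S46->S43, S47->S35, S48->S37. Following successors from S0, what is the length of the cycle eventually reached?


Trace from S0 until a state repeats:
  S0 -> S36 -> S13 -> S34 -> S23 -> S32 -> S38 -> S15 -> S26 -> S21 -> S45 -> S29 -> S9 -> S4 -> S7 -> S47 -> S35 -> S46 -> S43 -> S32
S32 first seen at step 5, revisited at step 19.
Cycle length = 19 - 5 = 14

14


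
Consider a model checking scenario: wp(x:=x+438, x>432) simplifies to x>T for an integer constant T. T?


Formula: wp(x:=E, P) = P[E/x] (substitute E for x in postcondition)
Step 1: Postcondition: x>432
Step 2: Substitute x+438 for x: x+438>432
Step 3: Solve for x: x > 432-438 = -6

-6


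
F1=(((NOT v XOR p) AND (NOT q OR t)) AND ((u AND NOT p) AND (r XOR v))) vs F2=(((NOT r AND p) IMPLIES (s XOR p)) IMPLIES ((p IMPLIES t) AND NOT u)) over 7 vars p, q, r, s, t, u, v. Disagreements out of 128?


F1 = (((NOT v XOR p) AND (NOT q OR t)) AND ((u AND NOT p) AND (r XOR v)))
F2 = (((NOT r AND p) IMPLIES (s XOR p)) IMPLIES ((p IMPLIES t) AND NOT u))
Evaluate both on each of 128 rows (bits = p,q,r,s,t,u,v):
  row 0 [0000000]: F1=0 F2=1 (differ) -> 1
  row 1 [0000001]: F1=0 F2=1 (differ) -> 1
  row 2 [0000010]: F1=0 F2=0 -> 0
  row 3 [0000011]: F1=0 F2=0 -> 0
  row 4 [0000100]: F1=0 F2=1 (differ) -> 1
  (every remaining row is evaluated the same way; all 128 results are listed next)
Full result column, 8 rows per line (p,q,r,s fixed per line; t,u,v runs 000..111 left to right):
  rows 0-7 [p,q,r,s=0000]: 11001100  (ones: 4)
  rows 8-15 [p,q,r,s=0001]: 11001100  (ones: 4)
  rows 16-23 [p,q,r,s=0010]: 11101110  (ones: 6)
  rows 24-31 [p,q,r,s=0011]: 11101110  (ones: 6)
  rows 32-39 [p,q,r,s=0100]: 11001100  (ones: 4)
  rows 40-47 [p,q,r,s=0101]: 11001100  (ones: 4)
  rows 48-55 [p,q,r,s=0110]: 11001110  (ones: 5)
  rows 56-63 [p,q,r,s=0111]: 11001110  (ones: 5)
  rows 64-71 [p,q,r,s=1000]: 00001100  (ones: 2)
  rows 72-79 [p,q,r,s=1001]: 11111111  (ones: 8)
  rows 80-87 [p,q,r,s=1010]: 00001100  (ones: 2)
  rows 88-95 [p,q,r,s=1011]: 00001100  (ones: 2)
  rows 96-103 [p,q,r,s=1100]: 00001100  (ones: 2)
  rows 104-111 [p,q,r,s=1101]: 11111111  (ones: 8)
  rows 112-119 [p,q,r,s=1110]: 00001100  (ones: 2)
  rows 120-127 [p,q,r,s=1111]: 00001100  (ones: 2)
Disagreements = 4+4+6+6+4+4+5+5+2+8+2+2+2+8+2+2 = 66

66


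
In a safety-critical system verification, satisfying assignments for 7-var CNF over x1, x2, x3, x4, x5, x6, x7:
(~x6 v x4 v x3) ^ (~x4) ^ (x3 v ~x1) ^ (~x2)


CNF with 4 clauses over 7 vars (128 assignments).
An assignment satisfies CNF iff every clause has >=1 true literal.
Check each row (bits = x1,x2,x3,x4,x5,x6,x7; clause T/F shown):
  row 0 [0000000]: clauses=TTTT -> 1
  row 1 [0000001]: clauses=TTTT -> 1
  row 2 [0000010]: clauses=FTTT -> 0
  row 3 [0000011]: clauses=FTTT -> 0
  row 4 [0000100]: clauses=TTTT -> 1
  (every remaining row is evaluated the same way; all 128 results are listed next)
Full result column, 8 rows per line (x1,x2,x3,x4 fixed per line; x5,x6,x7 runs 000..111 left to right):
  rows 0-7 [x1,x2,x3,x4=0000]: 11001100  (ones: 4)
  rows 8-15 [x1,x2,x3,x4=0001]: 00000000  (ones: 0)
  rows 16-23 [x1,x2,x3,x4=0010]: 11111111  (ones: 8)
  rows 24-31 [x1,x2,x3,x4=0011]: 00000000  (ones: 0)
  rows 32-39 [x1,x2,x3,x4=0100]: 00000000  (ones: 0)
  rows 40-47 [x1,x2,x3,x4=0101]: 00000000  (ones: 0)
  rows 48-55 [x1,x2,x3,x4=0110]: 00000000  (ones: 0)
  rows 56-63 [x1,x2,x3,x4=0111]: 00000000  (ones: 0)
  rows 64-71 [x1,x2,x3,x4=1000]: 00000000  (ones: 0)
  rows 72-79 [x1,x2,x3,x4=1001]: 00000000  (ones: 0)
  rows 80-87 [x1,x2,x3,x4=1010]: 11111111  (ones: 8)
  rows 88-95 [x1,x2,x3,x4=1011]: 00000000  (ones: 0)
  rows 96-103 [x1,x2,x3,x4=1100]: 00000000  (ones: 0)
  rows 104-111 [x1,x2,x3,x4=1101]: 00000000  (ones: 0)
  rows 112-119 [x1,x2,x3,x4=1110]: 00000000  (ones: 0)
  rows 120-127 [x1,x2,x3,x4=1111]: 00000000  (ones: 0)
Satisfying assignments = 4+0+8+0+0+0+0+0+0+0+8+0+0+0+0+0 = 20

20


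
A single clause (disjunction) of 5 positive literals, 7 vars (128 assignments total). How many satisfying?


Step 1: Total=2^7=128
Step 2: Unsat when all 5 false: 2^2=4
Step 3: Sat=128-4=124

124


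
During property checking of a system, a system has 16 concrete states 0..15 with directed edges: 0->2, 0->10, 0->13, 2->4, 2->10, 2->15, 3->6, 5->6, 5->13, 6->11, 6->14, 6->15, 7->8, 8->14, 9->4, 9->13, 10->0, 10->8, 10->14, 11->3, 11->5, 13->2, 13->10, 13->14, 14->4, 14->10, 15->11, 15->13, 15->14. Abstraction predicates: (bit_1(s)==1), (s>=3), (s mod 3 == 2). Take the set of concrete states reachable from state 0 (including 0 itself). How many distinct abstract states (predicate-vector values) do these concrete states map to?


BFS from 0:
Concrete reachable: {0, 2, 3, 4, 5, 6, 8, 10, 11, 13, 14, 15}
Abstract via predicates (bit_1(s)==1), (s>=3), (s mod 3 == 2):
  (0,0,0) <- {0}
  (0,1,0) <- {4, 13}
  (0,1,1) <- {5, 8}
  (1,0,1) <- {2}
  (1,1,0) <- {3, 6, 10, 15}
  (1,1,1) <- {11, 14}
Distinct abstract states = 6

6


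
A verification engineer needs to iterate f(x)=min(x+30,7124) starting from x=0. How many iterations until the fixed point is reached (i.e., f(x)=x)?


Step 1: x=0, cap=7124, increment=30
Step 2: x grows by 30 each step until capped at 7124; fixed point is x=7124
Step 3: iterations = ceil(7124/30) = 238

238


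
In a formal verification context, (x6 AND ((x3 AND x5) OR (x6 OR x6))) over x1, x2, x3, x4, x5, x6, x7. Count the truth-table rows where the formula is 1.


Formula: (x6 AND ((x3 AND x5) OR (x6 OR x6))) over 7 vars (128 rows)
Evaluate each row (x1, x2, x3, x4, x5, x6, x7 as bits, MSB first):
  row 0 [0000000]: (0 AND ((0 AND 0) OR (0 OR 0))) -> 0
  row 1 [0000001]: (0 AND ((0 AND 0) OR (0 OR 0))) -> 0
  row 2 [0000010]: (1 AND ((0 AND 0) OR (1 OR 1))) -> 1
  row 3 [0000011]: (1 AND ((0 AND 0) OR (1 OR 1))) -> 1
  row 4 [0000100]: (0 AND ((0 AND 1) OR (0 OR 0))) -> 0
  (every remaining row is evaluated the same way; all 128 results are listed next)
Full result column, 8 rows per line (x1,x2,x3,x4 fixed per line; x5,x6,x7 runs 000..111 left to right):
  rows 0-7 [x1,x2,x3,x4=0000]: 00110011  (ones: 4)
  rows 8-15 [x1,x2,x3,x4=0001]: 00110011  (ones: 4)
  rows 16-23 [x1,x2,x3,x4=0010]: 00110011  (ones: 4)
  rows 24-31 [x1,x2,x3,x4=0011]: 00110011  (ones: 4)
  rows 32-39 [x1,x2,x3,x4=0100]: 00110011  (ones: 4)
  rows 40-47 [x1,x2,x3,x4=0101]: 00110011  (ones: 4)
  rows 48-55 [x1,x2,x3,x4=0110]: 00110011  (ones: 4)
  rows 56-63 [x1,x2,x3,x4=0111]: 00110011  (ones: 4)
  rows 64-71 [x1,x2,x3,x4=1000]: 00110011  (ones: 4)
  rows 72-79 [x1,x2,x3,x4=1001]: 00110011  (ones: 4)
  rows 80-87 [x1,x2,x3,x4=1010]: 00110011  (ones: 4)
  rows 88-95 [x1,x2,x3,x4=1011]: 00110011  (ones: 4)
  rows 96-103 [x1,x2,x3,x4=1100]: 00110011  (ones: 4)
  rows 104-111 [x1,x2,x3,x4=1101]: 00110011  (ones: 4)
  rows 112-119 [x1,x2,x3,x4=1110]: 00110011  (ones: 4)
  rows 120-127 [x1,x2,x3,x4=1111]: 00110011  (ones: 4)
Count of 1-rows = 4+4+4+4+4+4+4+4+4+4+4+4+4+4+4+4 = 64

64


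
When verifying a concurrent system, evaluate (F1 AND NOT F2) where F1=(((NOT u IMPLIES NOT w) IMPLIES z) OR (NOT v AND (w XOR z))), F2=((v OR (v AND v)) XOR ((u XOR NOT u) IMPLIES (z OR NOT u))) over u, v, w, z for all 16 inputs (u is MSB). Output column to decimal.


F1 = (((NOT u IMPLIES NOT w) IMPLIES z) OR (NOT v AND (w XOR z)))
F2 = ((v OR (v AND v)) XOR ((u XOR NOT u) IMPLIES (z OR NOT u)))
Counterexample to F1=>F2 is where F1=1 and F2=0.
Evaluate each row (bits = u,v,w,z, MSB first):
  row 0 [0000]: F1=0 F2=1 -> F1&~F2 -> 0
  row 1 [0001]: F1=1 F2=1 -> F1&~F2 -> 0
  row 2 [0010]: F1=1 F2=1 -> F1&~F2 -> 0
  row 3 [0011]: F1=1 F2=1 -> F1&~F2 -> 0
  row 4 [0100]: F1=0 F2=0 -> F1&~F2 -> 0
  row 5 [0101]: F1=1 F2=0 -> F1&~F2 -> 1
  row 6 [0110]: F1=1 F2=0 -> F1&~F2 -> 1
  row 7 [0111]: F1=1 F2=0 -> F1&~F2 -> 1
  row 8 [1000]: F1=0 F2=0 -> F1&~F2 -> 0
  row 9 [1001]: F1=1 F2=1 -> F1&~F2 -> 0
  row 10 [1010]: F1=1 F2=0 -> F1&~F2 -> 1
  row 11 [1011]: F1=1 F2=1 -> F1&~F2 -> 0
  row 12 [1100]: F1=0 F2=1 -> F1&~F2 -> 0
  row 13 [1101]: F1=1 F2=0 -> F1&~F2 -> 1
  row 14 [1110]: F1=0 F2=1 -> F1&~F2 -> 0
  row 15 [1111]: F1=1 F2=0 -> F1&~F2 -> 1
Full result column, 4 rows per line (u,v fixed per line; w,z runs 00..11 left to right):
  rows 0-3 [u,v=00]: 0000  = hex 0
  rows 4-7 [u,v=01]: 0111  = hex 7
  rows 8-11 [u,v=10]: 0010  = hex 2
  rows 12-15 [u,v=11]: 0101  = hex 5
Counterexample vector (row 0 .. row 15) = 0000011100100101
Output column grouped in 4s = 0000 0111 0010 0101 = 0x0725
Convert to decimal digit by digit (value = value*16 + digit):
  0 -> 0
  0*16 + 7 = 7
  7*16 + 2 = 114
  114*16 + 5 = 1829
Decimal = 1829

1829


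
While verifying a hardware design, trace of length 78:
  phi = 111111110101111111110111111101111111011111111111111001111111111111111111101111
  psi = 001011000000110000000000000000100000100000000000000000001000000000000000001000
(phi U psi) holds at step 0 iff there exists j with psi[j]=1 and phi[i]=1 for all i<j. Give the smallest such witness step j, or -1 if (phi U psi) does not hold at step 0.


(phi U psi) at 0: need smallest j with psi[j]=1 and phi[i]=1 for all i in [0,j).
Scan from step 0:
  step 0: phi=1, psi=0 -> continue
  step 1: phi=1, psi=0 -> continue
  step 2: psi=1 and phi held for [0,2) -> witness found
Witness step = 2

2


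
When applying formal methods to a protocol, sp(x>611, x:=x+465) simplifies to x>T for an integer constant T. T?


Formula: sp(P, x:=E) = exists old_x. (x = E[old_x/x]) AND P[old_x/x] (old_x is the value of x before the assignment; eliminate old_x by solving x = E[old_x/x] for old_x)
Step 1: Precondition P: x>611, i.e. old_x > 611
Step 2: Assignment gives x = old_x + 465, so old_x = x - 465
Step 3: Substitute into P: x - 465 > 611
Step 4: Simplify: x > 611+465 = 1076

1076


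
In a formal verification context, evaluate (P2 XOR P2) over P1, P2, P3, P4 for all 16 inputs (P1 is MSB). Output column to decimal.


Formula: (P2 XOR P2) over P1, P2, P3, P4 (16 rows)
Evaluate each row (bits = P1,P2,P3,P4, MSB first):
  row 0 [0000]: (0 XOR 0) -> 0
  row 1 [0001]: (0 XOR 0) -> 0
  row 2 [0010]: (0 XOR 0) -> 0
  row 3 [0011]: (0 XOR 0) -> 0
  row 4 [0100]: (1 XOR 1) -> 0
  row 5 [0101]: (1 XOR 1) -> 0
  row 6 [0110]: (1 XOR 1) -> 0
  row 7 [0111]: (1 XOR 1) -> 0
  row 8 [1000]: (0 XOR 0) -> 0
  row 9 [1001]: (0 XOR 0) -> 0
  row 10 [1010]: (0 XOR 0) -> 0
  row 11 [1011]: (0 XOR 0) -> 0
  row 12 [1100]: (1 XOR 1) -> 0
  row 13 [1101]: (1 XOR 1) -> 0
  row 14 [1110]: (1 XOR 1) -> 0
  row 15 [1111]: (1 XOR 1) -> 0
Full result column, 4 rows per line (P1,P2 fixed per line; P3,P4 runs 00..11 left to right):
  rows 0-3 [P1,P2=00]: 0000  = hex 0
  rows 4-7 [P1,P2=01]: 0000  = hex 0
  rows 8-11 [P1,P2=10]: 0000  = hex 0
  rows 12-15 [P1,P2=11]: 0000  = hex 0
Output column (row 0 .. row 15) = 0000000000000000
Output column grouped in 4s = 0000 0000 0000 0000 = 0x0000
Convert to decimal digit by digit (value = value*16 + digit):
  0 -> 0
  0*16 + 0 = 0
  0*16 + 0 = 0
  0*16 + 0 = 0
Decimal = 0

0


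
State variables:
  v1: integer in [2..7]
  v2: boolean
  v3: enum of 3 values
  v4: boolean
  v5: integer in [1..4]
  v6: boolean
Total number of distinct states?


State space = product of domain sizes of all variables.
Domain sizes:
  v1 (integer in [2..7]): 6
  v2 (boolean): 2
  v3 (enum of 3 values): 3
  v4 (boolean): 2
  v5 (integer in [1..4]): 4
  v6 (boolean): 2
Product = 6 * 2 * 3 * 2 * 4 * 2 = 576

576


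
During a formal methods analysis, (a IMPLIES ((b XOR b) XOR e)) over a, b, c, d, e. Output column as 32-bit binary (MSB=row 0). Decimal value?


Formula: (a IMPLIES ((b XOR b) XOR e)) over a, b, c, d, e (32 rows)
Evaluate each row (bits = a,b,c,d,e, MSB first):
  row 0 [00000]: (0 IMPLIES ((0 XOR 0) XOR 0)) -> 1
  row 1 [00001]: (0 IMPLIES ((0 XOR 0) XOR 1)) -> 1
  row 2 [00010]: (0 IMPLIES ((0 XOR 0) XOR 0)) -> 1
  row 3 [00011]: (0 IMPLIES ((0 XOR 0) XOR 1)) -> 1
  row 4 [00100]: (0 IMPLIES ((0 XOR 0) XOR 0)) -> 1
  row 5 [00101]: (0 IMPLIES ((0 XOR 0) XOR 1)) -> 1
  row 6 [00110]: (0 IMPLIES ((0 XOR 0) XOR 0)) -> 1
  row 7 [00111]: (0 IMPLIES ((0 XOR 0) XOR 1)) -> 1
  row 8 [01000]: (0 IMPLIES ((1 XOR 1) XOR 0)) -> 1
  row 9 [01001]: (0 IMPLIES ((1 XOR 1) XOR 1)) -> 1
  row 10 [01010]: (0 IMPLIES ((1 XOR 1) XOR 0)) -> 1
  row 11 [01011]: (0 IMPLIES ((1 XOR 1) XOR 1)) -> 1
  row 12 [01100]: (0 IMPLIES ((1 XOR 1) XOR 0)) -> 1
  row 13 [01101]: (0 IMPLIES ((1 XOR 1) XOR 1)) -> 1
  row 14 [01110]: (0 IMPLIES ((1 XOR 1) XOR 0)) -> 1
  row 15 [01111]: (0 IMPLIES ((1 XOR 1) XOR 1)) -> 1
  row 16 [10000]: (1 IMPLIES ((0 XOR 0) XOR 0)) -> 0
  row 17 [10001]: (1 IMPLIES ((0 XOR 0) XOR 1)) -> 1
  row 18 [10010]: (1 IMPLIES ((0 XOR 0) XOR 0)) -> 0
  row 19 [10011]: (1 IMPLIES ((0 XOR 0) XOR 1)) -> 1
  row 20 [10100]: (1 IMPLIES ((0 XOR 0) XOR 0)) -> 0
  row 21 [10101]: (1 IMPLIES ((0 XOR 0) XOR 1)) -> 1
  row 22 [10110]: (1 IMPLIES ((0 XOR 0) XOR 0)) -> 0
  row 23 [10111]: (1 IMPLIES ((0 XOR 0) XOR 1)) -> 1
  row 24 [11000]: (1 IMPLIES ((1 XOR 1) XOR 0)) -> 0
  row 25 [11001]: (1 IMPLIES ((1 XOR 1) XOR 1)) -> 1
  row 26 [11010]: (1 IMPLIES ((1 XOR 1) XOR 0)) -> 0
  row 27 [11011]: (1 IMPLIES ((1 XOR 1) XOR 1)) -> 1
  row 28 [11100]: (1 IMPLIES ((1 XOR 1) XOR 0)) -> 0
  row 29 [11101]: (1 IMPLIES ((1 XOR 1) XOR 1)) -> 1
  row 30 [11110]: (1 IMPLIES ((1 XOR 1) XOR 0)) -> 0
  row 31 [11111]: (1 IMPLIES ((1 XOR 1) XOR 1)) -> 1
Full result column, 4 rows per line (a,b,c fixed per line; d,e runs 00..11 left to right):
  rows 0-3 [a,b,c=000]: 1111  = hex F
  rows 4-7 [a,b,c=001]: 1111  = hex F
  rows 8-11 [a,b,c=010]: 1111  = hex F
  rows 12-15 [a,b,c=011]: 1111  = hex F
  rows 16-19 [a,b,c=100]: 0101  = hex 5
  rows 20-23 [a,b,c=101]: 0101  = hex 5
  rows 24-27 [a,b,c=110]: 0101  = hex 5
  rows 28-31 [a,b,c=111]: 0101  = hex 5
Output column (row 0 .. row 31) = 11111111111111110101010101010101
Output column grouped in 4s = 1111 1111 1111 1111 0101 0101 0101 0101 = 0xFFFF5555
Convert to decimal digit by digit (value = value*16 + digit):
  F -> 15
  15*16 + 15 (F) = 255
  255*16 + 15 (F) = 4095
  4095*16 + 15 (F) = 65535
  65535*16 + 5 = 1048565
  1048565*16 + 5 = 16777045
  16777045*16 + 5 = 268432725
  268432725*16 + 5 = 4294923605
Decimal = 4294923605

4294923605


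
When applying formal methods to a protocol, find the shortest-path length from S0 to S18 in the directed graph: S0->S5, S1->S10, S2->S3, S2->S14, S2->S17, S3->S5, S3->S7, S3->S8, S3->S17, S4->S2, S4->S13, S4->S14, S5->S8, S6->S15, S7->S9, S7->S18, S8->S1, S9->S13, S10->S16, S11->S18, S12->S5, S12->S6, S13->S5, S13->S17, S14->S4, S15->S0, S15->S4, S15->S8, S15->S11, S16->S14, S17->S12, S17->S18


BFS layer-by-layer from S0:
  dist 0: {S0}
  dist 1: {S5}
  dist 2: {S8}
  dist 3: {S1}
  dist 4: {S10}
  dist 5: {S16}
  dist 6: {S14}
  dist 7: {S4}
  dist 8: {S2, S13}
  dist 9: {S3, S17}
  dist 10: {S7, S12, S18}
  -> S18 reached at distance 10
Shortest path length = 10

10


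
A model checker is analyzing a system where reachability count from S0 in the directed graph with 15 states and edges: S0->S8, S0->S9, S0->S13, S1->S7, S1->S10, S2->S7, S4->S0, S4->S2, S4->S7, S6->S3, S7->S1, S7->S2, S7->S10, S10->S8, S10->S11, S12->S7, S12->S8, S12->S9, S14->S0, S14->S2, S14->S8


BFS from S0:
  layer 0: {S0}
  layer 1: {S8, S9, S13}
Reachable set: {S0, S8, S9, S13}
Count = 4

4


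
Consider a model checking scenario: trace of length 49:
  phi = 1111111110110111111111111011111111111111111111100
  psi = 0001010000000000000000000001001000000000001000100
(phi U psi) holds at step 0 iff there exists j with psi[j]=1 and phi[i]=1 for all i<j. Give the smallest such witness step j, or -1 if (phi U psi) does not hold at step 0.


(phi U psi) at 0: need smallest j with psi[j]=1 and phi[i]=1 for all i in [0,j).
Scan from step 0:
  step 0: phi=1, psi=0 -> continue
  step 1: phi=1, psi=0 -> continue
  step 2: phi=1, psi=0 -> continue
  step 3: psi=1 and phi held for [0,3) -> witness found
Witness step = 3

3


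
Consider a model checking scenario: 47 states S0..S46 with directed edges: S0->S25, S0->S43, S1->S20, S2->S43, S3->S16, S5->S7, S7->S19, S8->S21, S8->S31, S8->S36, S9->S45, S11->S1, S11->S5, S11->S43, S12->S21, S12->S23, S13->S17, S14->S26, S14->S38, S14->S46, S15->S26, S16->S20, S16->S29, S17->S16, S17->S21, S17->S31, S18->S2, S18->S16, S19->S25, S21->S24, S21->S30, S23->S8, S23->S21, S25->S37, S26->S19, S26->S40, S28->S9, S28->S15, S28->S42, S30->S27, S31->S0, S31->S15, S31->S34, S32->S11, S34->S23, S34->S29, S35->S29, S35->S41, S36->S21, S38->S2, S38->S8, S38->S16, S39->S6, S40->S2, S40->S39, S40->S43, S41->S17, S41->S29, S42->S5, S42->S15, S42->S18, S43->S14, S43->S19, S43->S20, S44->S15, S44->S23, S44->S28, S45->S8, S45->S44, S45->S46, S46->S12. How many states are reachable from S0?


BFS from S0:
  layer 0: {S0}
  layer 1: {S25, S43}
  layer 2: {S14, S19, S20, S37}
  layer 3: {S26, S38, S46}
  layer 4: {S2, S8, S12, S16, S40}
  layer 5: {S21, S23, S29, S31, S36, S39}
  layer 6: {S6, S15, S24, S30, S34}
  layer 7: {S27}
Reachable set: {S0, S2, S6, S8, S12, S14, S15, S16, S19, S20, S21, S23, S24, S25, S26, S27, S29, S30, S31, S34, S36, S37, S38, S39, S40, S43, S46}
Count = 27

27


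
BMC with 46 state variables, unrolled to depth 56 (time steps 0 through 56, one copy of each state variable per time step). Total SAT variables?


BMC unrolls to depth k, creating one copy of each state var for steps 0..k.
Step count = 56 + 1 = 57 (steps 0 through 56)
Vars per step = 46
Total = 46 * 57 = 2622

2622


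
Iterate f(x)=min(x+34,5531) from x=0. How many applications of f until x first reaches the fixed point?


Step 1: x=0, cap=5531, increment=34
Step 2: x grows by 34 each step until capped at 5531; fixed point is x=5531
Step 3: iterations = ceil(5531/34) = 163

163


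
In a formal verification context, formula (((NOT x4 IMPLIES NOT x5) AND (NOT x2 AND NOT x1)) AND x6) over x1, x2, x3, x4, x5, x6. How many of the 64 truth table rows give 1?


Formula: (((NOT x4 IMPLIES NOT x5) AND (NOT x2 AND NOT x1)) AND x6) over 6 vars (64 rows)
Evaluate each row (x1, x2, x3, x4, x5, x6 as bits, MSB first):
  row 0 [000000]: (((NOT 0 IMPLIES NOT 0) AND (NOT 0 AND NOT 0)) AND 0) -> 0
  row 1 [000001]: (((NOT 0 IMPLIES NOT 0) AND (NOT 0 AND NOT 0)) AND 1) -> 1
  row 2 [000010]: (((NOT 0 IMPLIES NOT 1) AND (NOT 0 AND NOT 0)) AND 0) -> 0
  row 3 [000011]: (((NOT 0 IMPLIES NOT 1) AND (NOT 0 AND NOT 0)) AND 1) -> 0
  row 4 [000100]: (((NOT 1 IMPLIES NOT 0) AND (NOT 0 AND NOT 0)) AND 0) -> 0
  (every remaining row is evaluated the same way; all 64 results are listed next)
Full result column, 8 rows per line (x1,x2,x3 fixed per line; x4,x5,x6 runs 000..111 left to right):
  rows 0-7 [x1,x2,x3=000]: 01000101  (ones: 3)
  rows 8-15 [x1,x2,x3=001]: 01000101  (ones: 3)
  rows 16-23 [x1,x2,x3=010]: 00000000  (ones: 0)
  rows 24-31 [x1,x2,x3=011]: 00000000  (ones: 0)
  rows 32-39 [x1,x2,x3=100]: 00000000  (ones: 0)
  rows 40-47 [x1,x2,x3=101]: 00000000  (ones: 0)
  rows 48-55 [x1,x2,x3=110]: 00000000  (ones: 0)
  rows 56-63 [x1,x2,x3=111]: 00000000  (ones: 0)
Count of 1-rows = 3+3+0+0+0+0+0+0 = 6

6


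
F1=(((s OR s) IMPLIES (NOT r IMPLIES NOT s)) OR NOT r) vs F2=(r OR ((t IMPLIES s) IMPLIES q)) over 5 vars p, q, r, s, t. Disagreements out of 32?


F1 = (((s OR s) IMPLIES (NOT r IMPLIES NOT s)) OR NOT r)
F2 = (r OR ((t IMPLIES s) IMPLIES q))
Evaluate both on each of 32 rows (bits = p,q,r,s,t):
  row 0 [00000]: F1=1 F2=0 (differ) -> 1
  row 1 [00001]: F1=1 F2=1 -> 0
  row 2 [00010]: F1=1 F2=0 (differ) -> 1
  row 3 [00011]: F1=1 F2=0 (differ) -> 1
  row 4 [00100]: F1=1 F2=1 -> 0
  row 5 [00101]: F1=1 F2=1 -> 0
  row 6 [00110]: F1=1 F2=1 -> 0
  row 7 [00111]: F1=1 F2=1 -> 0
  row 8 [01000]: F1=1 F2=1 -> 0
  row 9 [01001]: F1=1 F2=1 -> 0
  row 10 [01010]: F1=1 F2=1 -> 0
  row 11 [01011]: F1=1 F2=1 -> 0
  row 12 [01100]: F1=1 F2=1 -> 0
  row 13 [01101]: F1=1 F2=1 -> 0
  row 14 [01110]: F1=1 F2=1 -> 0
  row 15 [01111]: F1=1 F2=1 -> 0
  row 16 [10000]: F1=1 F2=0 (differ) -> 1
  row 17 [10001]: F1=1 F2=1 -> 0
  row 18 [10010]: F1=1 F2=0 (differ) -> 1
  row 19 [10011]: F1=1 F2=0 (differ) -> 1
  row 20 [10100]: F1=1 F2=1 -> 0
  row 21 [10101]: F1=1 F2=1 -> 0
  row 22 [10110]: F1=1 F2=1 -> 0
  row 23 [10111]: F1=1 F2=1 -> 0
  row 24 [11000]: F1=1 F2=1 -> 0
  row 25 [11001]: F1=1 F2=1 -> 0
  row 26 [11010]: F1=1 F2=1 -> 0
  row 27 [11011]: F1=1 F2=1 -> 0
  row 28 [11100]: F1=1 F2=1 -> 0
  row 29 [11101]: F1=1 F2=1 -> 0
  row 30 [11110]: F1=1 F2=1 -> 0
  row 31 [11111]: F1=1 F2=1 -> 0
Full result column, 8 rows per line (p,q fixed per line; r,s,t runs 000..111 left to right):
  rows 0-7 [p,q=00]: 10110000  (ones: 3)
  rows 8-15 [p,q=01]: 00000000  (ones: 0)
  rows 16-23 [p,q=10]: 10110000  (ones: 3)
  rows 24-31 [p,q=11]: 00000000  (ones: 0)
Disagreements = 3+0+3+0 = 6

6


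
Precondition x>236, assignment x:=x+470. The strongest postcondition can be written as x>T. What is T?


Formula: sp(P, x:=E) = exists old_x. (x = E[old_x/x]) AND P[old_x/x] (old_x is the value of x before the assignment; eliminate old_x by solving x = E[old_x/x] for old_x)
Step 1: Precondition P: x>236, i.e. old_x > 236
Step 2: Assignment gives x = old_x + 470, so old_x = x - 470
Step 3: Substitute into P: x - 470 > 236
Step 4: Simplify: x > 236+470 = 706

706


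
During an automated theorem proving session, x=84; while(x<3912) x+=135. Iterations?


Step 1: x goes from 84 toward 3912 by 135; the body runs while x<3912, so iterations = ceil((bound-start)/step)
Step 2: Distance=3828
Step 3: ceil(3828/135)=29

29


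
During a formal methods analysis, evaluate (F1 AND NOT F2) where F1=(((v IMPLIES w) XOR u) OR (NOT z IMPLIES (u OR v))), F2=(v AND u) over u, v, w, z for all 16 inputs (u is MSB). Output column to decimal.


F1 = (((v IMPLIES w) XOR u) OR (NOT z IMPLIES (u OR v)))
F2 = (v AND u)
Counterexample to F1=>F2 is where F1=1 and F2=0.
Evaluate each row (bits = u,v,w,z, MSB first):
  row 0 [0000]: F1=1 F2=0 -> F1&~F2 -> 1
  row 1 [0001]: F1=1 F2=0 -> F1&~F2 -> 1
  row 2 [0010]: F1=1 F2=0 -> F1&~F2 -> 1
  row 3 [0011]: F1=1 F2=0 -> F1&~F2 -> 1
  row 4 [0100]: F1=1 F2=0 -> F1&~F2 -> 1
  row 5 [0101]: F1=1 F2=0 -> F1&~F2 -> 1
  row 6 [0110]: F1=1 F2=0 -> F1&~F2 -> 1
  row 7 [0111]: F1=1 F2=0 -> F1&~F2 -> 1
  row 8 [1000]: F1=1 F2=0 -> F1&~F2 -> 1
  row 9 [1001]: F1=1 F2=0 -> F1&~F2 -> 1
  row 10 [1010]: F1=1 F2=0 -> F1&~F2 -> 1
  row 11 [1011]: F1=1 F2=0 -> F1&~F2 -> 1
  row 12 [1100]: F1=1 F2=1 -> F1&~F2 -> 0
  row 13 [1101]: F1=1 F2=1 -> F1&~F2 -> 0
  row 14 [1110]: F1=1 F2=1 -> F1&~F2 -> 0
  row 15 [1111]: F1=1 F2=1 -> F1&~F2 -> 0
Full result column, 4 rows per line (u,v fixed per line; w,z runs 00..11 left to right):
  rows 0-3 [u,v=00]: 1111  = hex F
  rows 4-7 [u,v=01]: 1111  = hex F
  rows 8-11 [u,v=10]: 1111  = hex F
  rows 12-15 [u,v=11]: 0000  = hex 0
Counterexample vector (row 0 .. row 15) = 1111111111110000
Output column grouped in 4s = 1111 1111 1111 0000 = 0xFFF0
Convert to decimal digit by digit (value = value*16 + digit):
  F -> 15
  15*16 + 15 (F) = 255
  255*16 + 15 (F) = 4095
  4095*16 + 0 = 65520
Decimal = 65520

65520


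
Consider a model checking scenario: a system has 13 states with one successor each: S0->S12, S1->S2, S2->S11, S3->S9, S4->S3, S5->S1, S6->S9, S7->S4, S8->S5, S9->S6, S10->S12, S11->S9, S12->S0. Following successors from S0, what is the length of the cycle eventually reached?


Trace from S0 until a state repeats:
  S0 -> S12 -> S0
S0 first seen at step 0, revisited at step 2.
Cycle length = 2 - 0 = 2

2


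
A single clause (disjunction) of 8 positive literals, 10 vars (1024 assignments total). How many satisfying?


Step 1: Total=2^10=1024
Step 2: Unsat when all 8 false: 2^2=4
Step 3: Sat=1024-4=1020

1020


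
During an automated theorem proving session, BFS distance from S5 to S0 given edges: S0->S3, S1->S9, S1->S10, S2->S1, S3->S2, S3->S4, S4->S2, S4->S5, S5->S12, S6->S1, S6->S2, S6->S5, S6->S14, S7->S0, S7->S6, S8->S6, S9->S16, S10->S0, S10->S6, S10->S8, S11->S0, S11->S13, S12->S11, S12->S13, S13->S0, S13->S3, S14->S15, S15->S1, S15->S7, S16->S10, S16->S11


BFS layer-by-layer from S5:
  dist 0: {S5}
  dist 1: {S12}
  dist 2: {S11, S13}
  dist 3: {S0, S3}
  -> S0 reached at distance 3
Shortest path length = 3

3


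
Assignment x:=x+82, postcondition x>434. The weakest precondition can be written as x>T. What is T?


Formula: wp(x:=E, P) = P[E/x] (substitute E for x in postcondition)
Step 1: Postcondition: x>434
Step 2: Substitute x+82 for x: x+82>434
Step 3: Solve for x: x > 434-82 = 352

352


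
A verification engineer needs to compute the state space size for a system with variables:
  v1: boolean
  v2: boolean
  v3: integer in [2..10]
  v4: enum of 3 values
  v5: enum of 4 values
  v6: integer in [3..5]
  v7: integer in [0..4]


State space = product of domain sizes of all variables.
Domain sizes:
  v1 (boolean): 2
  v2 (boolean): 2
  v3 (integer in [2..10]): 9
  v4 (enum of 3 values): 3
  v5 (enum of 4 values): 4
  v6 (integer in [3..5]): 3
  v7 (integer in [0..4]): 5
Product = 2 * 2 * 9 * 3 * 4 * 3 * 5 = 6480

6480


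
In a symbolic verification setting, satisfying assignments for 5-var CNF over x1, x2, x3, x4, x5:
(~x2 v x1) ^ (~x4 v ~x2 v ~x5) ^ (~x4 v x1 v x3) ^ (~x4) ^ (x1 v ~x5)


CNF with 5 clauses over 5 vars (32 assignments).
An assignment satisfies CNF iff every clause has >=1 true literal.
Check each row (bits = x1,x2,x3,x4,x5; clause T/F shown):
  row 0 [00000]: clauses=TTTTT -> 1
  row 1 [00001]: clauses=TTTTF -> 0
  row 2 [00010]: clauses=TTFFT -> 0
  row 3 [00011]: clauses=TTFFF -> 0
  row 4 [00100]: clauses=TTTTT -> 1
  row 5 [00101]: clauses=TTTTF -> 0
  row 6 [00110]: clauses=TTTFT -> 0
  row 7 [00111]: clauses=TTTFF -> 0
  row 8 [01000]: clauses=FTTTT -> 0
  row 9 [01001]: clauses=FTTTF -> 0
  row 10 [01010]: clauses=FTFFT -> 0
  row 11 [01011]: clauses=FFFFF -> 0
  row 12 [01100]: clauses=FTTTT -> 0
  row 13 [01101]: clauses=FTTTF -> 0
  row 14 [01110]: clauses=FTTFT -> 0
  row 15 [01111]: clauses=FFTFF -> 0
  row 16 [10000]: clauses=TTTTT -> 1
  row 17 [10001]: clauses=TTTTT -> 1
  row 18 [10010]: clauses=TTTFT -> 0
  row 19 [10011]: clauses=TTTFT -> 0
  row 20 [10100]: clauses=TTTTT -> 1
  row 21 [10101]: clauses=TTTTT -> 1
  row 22 [10110]: clauses=TTTFT -> 0
  row 23 [10111]: clauses=TTTFT -> 0
  row 24 [11000]: clauses=TTTTT -> 1
  row 25 [11001]: clauses=TTTTT -> 1
  row 26 [11010]: clauses=TTTFT -> 0
  row 27 [11011]: clauses=TFTFT -> 0
  row 28 [11100]: clauses=TTTTT -> 1
  row 29 [11101]: clauses=TTTTT -> 1
  row 30 [11110]: clauses=TTTFT -> 0
  row 31 [11111]: clauses=TFTFT -> 0
Full result column, 8 rows per line (x1,x2 fixed per line; x3,x4,x5 runs 000..111 left to right):
  rows 0-7 [x1,x2=00]: 10001000  (ones: 2)
  rows 8-15 [x1,x2=01]: 00000000  (ones: 0)
  rows 16-23 [x1,x2=10]: 11001100  (ones: 4)
  rows 24-31 [x1,x2=11]: 11001100  (ones: 4)
Satisfying assignments = 2+0+4+4 = 10

10


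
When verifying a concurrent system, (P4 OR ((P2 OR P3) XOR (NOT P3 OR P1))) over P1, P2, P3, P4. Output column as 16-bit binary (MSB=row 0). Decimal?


Formula: (P4 OR ((P2 OR P3) XOR (NOT P3 OR P1))) over P1, P2, P3, P4 (16 rows)
Evaluate each row (bits = P1,P2,P3,P4, MSB first):
  row 0 [0000]: (0 OR ((0 OR 0) XOR (NOT 0 OR 0))) -> 1
  row 1 [0001]: (1 OR ((0 OR 0) XOR (NOT 0 OR 0))) -> 1
  row 2 [0010]: (0 OR ((0 OR 1) XOR (NOT 1 OR 0))) -> 1
  row 3 [0011]: (1 OR ((0 OR 1) XOR (NOT 1 OR 0))) -> 1
  row 4 [0100]: (0 OR ((1 OR 0) XOR (NOT 0 OR 0))) -> 0
  row 5 [0101]: (1 OR ((1 OR 0) XOR (NOT 0 OR 0))) -> 1
  row 6 [0110]: (0 OR ((1 OR 1) XOR (NOT 1 OR 0))) -> 1
  row 7 [0111]: (1 OR ((1 OR 1) XOR (NOT 1 OR 0))) -> 1
  row 8 [1000]: (0 OR ((0 OR 0) XOR (NOT 0 OR 1))) -> 1
  row 9 [1001]: (1 OR ((0 OR 0) XOR (NOT 0 OR 1))) -> 1
  row 10 [1010]: (0 OR ((0 OR 1) XOR (NOT 1 OR 1))) -> 0
  row 11 [1011]: (1 OR ((0 OR 1) XOR (NOT 1 OR 1))) -> 1
  row 12 [1100]: (0 OR ((1 OR 0) XOR (NOT 0 OR 1))) -> 0
  row 13 [1101]: (1 OR ((1 OR 0) XOR (NOT 0 OR 1))) -> 1
  row 14 [1110]: (0 OR ((1 OR 1) XOR (NOT 1 OR 1))) -> 0
  row 15 [1111]: (1 OR ((1 OR 1) XOR (NOT 1 OR 1))) -> 1
Full result column, 4 rows per line (P1,P2 fixed per line; P3,P4 runs 00..11 left to right):
  rows 0-3 [P1,P2=00]: 1111  = hex F
  rows 4-7 [P1,P2=01]: 0111  = hex 7
  rows 8-11 [P1,P2=10]: 1101  = hex D
  rows 12-15 [P1,P2=11]: 0101  = hex 5
Output column (row 0 .. row 15) = 1111011111010101
Output column grouped in 4s = 1111 0111 1101 0101 = 0xF7D5
Convert to decimal digit by digit (value = value*16 + digit):
  F -> 15
  15*16 + 7 = 247
  247*16 + 13 (D) = 3965
  3965*16 + 5 = 63445
Decimal = 63445

63445


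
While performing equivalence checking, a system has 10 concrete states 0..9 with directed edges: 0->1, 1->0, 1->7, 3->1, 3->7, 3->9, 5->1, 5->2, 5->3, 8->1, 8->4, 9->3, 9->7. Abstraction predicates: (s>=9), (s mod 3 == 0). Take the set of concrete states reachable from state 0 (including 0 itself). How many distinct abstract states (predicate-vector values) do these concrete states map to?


BFS from 0:
Concrete reachable: {0, 1, 7}
Abstract via predicates (s>=9), (s mod 3 == 0):
  (0,0) <- {1, 7}
  (0,1) <- {0}
Distinct abstract states = 2

2


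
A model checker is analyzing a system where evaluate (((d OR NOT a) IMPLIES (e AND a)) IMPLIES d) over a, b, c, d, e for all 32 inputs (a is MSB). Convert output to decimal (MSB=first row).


Formula: (((d OR NOT a) IMPLIES (e AND a)) IMPLIES d) over a, b, c, d, e (32 rows)
Evaluate each row (bits = a,b,c,d,e, MSB first):
  row 0 [00000]: (((0 OR NOT 0) IMPLIES (0 AND 0)) IMPLIES 0) -> 1
  row 1 [00001]: (((0 OR NOT 0) IMPLIES (1 AND 0)) IMPLIES 0) -> 1
  row 2 [00010]: (((1 OR NOT 0) IMPLIES (0 AND 0)) IMPLIES 1) -> 1
  row 3 [00011]: (((1 OR NOT 0) IMPLIES (1 AND 0)) IMPLIES 1) -> 1
  row 4 [00100]: (((0 OR NOT 0) IMPLIES (0 AND 0)) IMPLIES 0) -> 1
  row 5 [00101]: (((0 OR NOT 0) IMPLIES (1 AND 0)) IMPLIES 0) -> 1
  row 6 [00110]: (((1 OR NOT 0) IMPLIES (0 AND 0)) IMPLIES 1) -> 1
  row 7 [00111]: (((1 OR NOT 0) IMPLIES (1 AND 0)) IMPLIES 1) -> 1
  row 8 [01000]: (((0 OR NOT 0) IMPLIES (0 AND 0)) IMPLIES 0) -> 1
  row 9 [01001]: (((0 OR NOT 0) IMPLIES (1 AND 0)) IMPLIES 0) -> 1
  row 10 [01010]: (((1 OR NOT 0) IMPLIES (0 AND 0)) IMPLIES 1) -> 1
  row 11 [01011]: (((1 OR NOT 0) IMPLIES (1 AND 0)) IMPLIES 1) -> 1
  row 12 [01100]: (((0 OR NOT 0) IMPLIES (0 AND 0)) IMPLIES 0) -> 1
  row 13 [01101]: (((0 OR NOT 0) IMPLIES (1 AND 0)) IMPLIES 0) -> 1
  row 14 [01110]: (((1 OR NOT 0) IMPLIES (0 AND 0)) IMPLIES 1) -> 1
  row 15 [01111]: (((1 OR NOT 0) IMPLIES (1 AND 0)) IMPLIES 1) -> 1
  row 16 [10000]: (((0 OR NOT 1) IMPLIES (0 AND 1)) IMPLIES 0) -> 0
  row 17 [10001]: (((0 OR NOT 1) IMPLIES (1 AND 1)) IMPLIES 0) -> 0
  row 18 [10010]: (((1 OR NOT 1) IMPLIES (0 AND 1)) IMPLIES 1) -> 1
  row 19 [10011]: (((1 OR NOT 1) IMPLIES (1 AND 1)) IMPLIES 1) -> 1
  row 20 [10100]: (((0 OR NOT 1) IMPLIES (0 AND 1)) IMPLIES 0) -> 0
  row 21 [10101]: (((0 OR NOT 1) IMPLIES (1 AND 1)) IMPLIES 0) -> 0
  row 22 [10110]: (((1 OR NOT 1) IMPLIES (0 AND 1)) IMPLIES 1) -> 1
  row 23 [10111]: (((1 OR NOT 1) IMPLIES (1 AND 1)) IMPLIES 1) -> 1
  row 24 [11000]: (((0 OR NOT 1) IMPLIES (0 AND 1)) IMPLIES 0) -> 0
  row 25 [11001]: (((0 OR NOT 1) IMPLIES (1 AND 1)) IMPLIES 0) -> 0
  row 26 [11010]: (((1 OR NOT 1) IMPLIES (0 AND 1)) IMPLIES 1) -> 1
  row 27 [11011]: (((1 OR NOT 1) IMPLIES (1 AND 1)) IMPLIES 1) -> 1
  row 28 [11100]: (((0 OR NOT 1) IMPLIES (0 AND 1)) IMPLIES 0) -> 0
  row 29 [11101]: (((0 OR NOT 1) IMPLIES (1 AND 1)) IMPLIES 0) -> 0
  row 30 [11110]: (((1 OR NOT 1) IMPLIES (0 AND 1)) IMPLIES 1) -> 1
  row 31 [11111]: (((1 OR NOT 1) IMPLIES (1 AND 1)) IMPLIES 1) -> 1
Full result column, 4 rows per line (a,b,c fixed per line; d,e runs 00..11 left to right):
  rows 0-3 [a,b,c=000]: 1111  = hex F
  rows 4-7 [a,b,c=001]: 1111  = hex F
  rows 8-11 [a,b,c=010]: 1111  = hex F
  rows 12-15 [a,b,c=011]: 1111  = hex F
  rows 16-19 [a,b,c=100]: 0011  = hex 3
  rows 20-23 [a,b,c=101]: 0011  = hex 3
  rows 24-27 [a,b,c=110]: 0011  = hex 3
  rows 28-31 [a,b,c=111]: 0011  = hex 3
Output column (row 0 .. row 31) = 11111111111111110011001100110011
Output column grouped in 4s = 1111 1111 1111 1111 0011 0011 0011 0011 = 0xFFFF3333
Convert to decimal digit by digit (value = value*16 + digit):
  F -> 15
  15*16 + 15 (F) = 255
  255*16 + 15 (F) = 4095
  4095*16 + 15 (F) = 65535
  65535*16 + 3 = 1048563
  1048563*16 + 3 = 16777011
  16777011*16 + 3 = 268432179
  268432179*16 + 3 = 4294914867
Decimal = 4294914867

4294914867
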